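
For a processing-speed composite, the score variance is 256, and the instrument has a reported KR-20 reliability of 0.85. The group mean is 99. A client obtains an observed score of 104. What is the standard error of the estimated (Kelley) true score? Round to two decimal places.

5.71

SD = √256 ≈ 16.000
SE_est = SD · √(r(1 − r)) = 16.000 · √0.128 ≈ 16.000 · 0.357 ≈ 5.713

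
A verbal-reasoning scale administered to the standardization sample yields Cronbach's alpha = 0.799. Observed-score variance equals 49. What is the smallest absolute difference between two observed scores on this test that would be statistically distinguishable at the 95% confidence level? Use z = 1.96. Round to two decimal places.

8.70

SD = √49 = 7.0000
SEM = 7.0000×√(1 − 0.7990) ≈ 3.1383
SE_diff = SEM × √2 ≈ 3.1383 × 1.4142 ≈ 4.4382
Smallest detectable difference = 1.96×4.4382 ≈ 8.6990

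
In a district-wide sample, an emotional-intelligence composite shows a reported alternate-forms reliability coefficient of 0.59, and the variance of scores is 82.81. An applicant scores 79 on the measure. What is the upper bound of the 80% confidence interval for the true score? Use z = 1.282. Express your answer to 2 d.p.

σ = 82.81^(1/2) = 9.10000
The standard error of measurement is 9.10000·√(1 − 0.59000) ≈ 9.10000·0.64031 ≈ 5.82684.
Half-width = 1.282·5.82684 ≈ 7.47001
Upper limit = 79 + 7.47001 ≈ 86.47001

86.47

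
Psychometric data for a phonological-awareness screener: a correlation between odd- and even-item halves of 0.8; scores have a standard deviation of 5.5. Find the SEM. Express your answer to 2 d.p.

1.83

Full-length reliability (Spearman-Brown) = 2(0.8)/(1+0.8) ≃ 0.889
SEM = 5.500 × √(1 − 0.889) = 5.500 × √0.111 ≃ 5.500 × 0.333 ≃ 1.833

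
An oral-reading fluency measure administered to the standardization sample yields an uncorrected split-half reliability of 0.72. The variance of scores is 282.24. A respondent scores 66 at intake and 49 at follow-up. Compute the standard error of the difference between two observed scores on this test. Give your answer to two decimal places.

SD = √282.24 ≈ 16.8000
Full-length reliability (Spearman-Brown) = 2(0.72)/(1+0.72) ≈ 0.8372
The standard error of measurement is 16.8000·√(1 − 0.8372) ≈ 16.8000·0.4035 ≈ 6.7784.
SE_diff = SEM · √2 ≈ 6.7784 · 1.4142 ≈ 9.5860

9.59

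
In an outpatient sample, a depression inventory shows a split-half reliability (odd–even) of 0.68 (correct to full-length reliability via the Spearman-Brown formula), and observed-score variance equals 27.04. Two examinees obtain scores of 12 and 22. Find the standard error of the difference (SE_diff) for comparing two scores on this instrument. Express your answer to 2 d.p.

SD = √27.04 = 5.200
Spearman-Brown: r = 2(0.68) / (1 + 0.68) = 1.360 / 1.680 ≈ 0.810
SEM = 5.200×√(1 − 0.810) ≈ 2.269
SE_diff = SEM × √2 ≈ 2.269 × 1.414 ≈ 3.210

3.21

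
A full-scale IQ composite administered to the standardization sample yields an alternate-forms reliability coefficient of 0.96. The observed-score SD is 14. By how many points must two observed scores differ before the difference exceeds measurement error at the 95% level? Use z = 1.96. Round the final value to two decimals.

The standard error of measurement is 14.0000·√(1 − 0.9600) ≃ 14.0000·0.2000 ≃ 2.8000.
Standard error of the difference = 2.8000·√2 ≃ 3.9598
Minimum reliable difference = 1.96 · SE_diff ≃ 1.96 · 3.9598 ≃ 7.7612

7.76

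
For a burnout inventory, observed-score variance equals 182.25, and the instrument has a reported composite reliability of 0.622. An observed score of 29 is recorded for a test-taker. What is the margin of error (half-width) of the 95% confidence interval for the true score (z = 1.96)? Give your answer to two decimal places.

16.27

σ = 182.25^(1/2) = 13.5000
SEM = 13.5000 * √(1 − 0.6220) = 13.5000 * √0.3780 ≈ 13.5000 * 0.6148 ≈ 8.3000
Half-width = 1.96*8.3000 ≈ 16.2681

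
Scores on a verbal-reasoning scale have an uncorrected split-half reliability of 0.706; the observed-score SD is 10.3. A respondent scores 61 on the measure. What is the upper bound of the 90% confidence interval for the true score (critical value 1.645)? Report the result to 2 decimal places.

r_full = 2·0.706 / (1 + 0.706) ≃ 0.828
SEM = 10.300 · √(1 − 0.828) = 10.300 · √0.172 ≃ 10.300 · 0.415 ≃ 4.276
Half-width = 1.645·4.276 ≃ 7.034
Upper bound: 61 + 7.034 = 68.034

68.03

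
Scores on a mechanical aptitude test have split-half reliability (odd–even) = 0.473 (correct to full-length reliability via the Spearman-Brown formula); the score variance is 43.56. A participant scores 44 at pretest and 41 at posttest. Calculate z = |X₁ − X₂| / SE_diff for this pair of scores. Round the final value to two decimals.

SD = √43.56 = 6.600
Spearman-Brown: r = 2(0.473) / (1 + 0.473) = 0.946 / 1.473 ≈ 0.642
SEM = 6.600 · √(1 − 0.642) = 6.600 · √0.358 ≈ 6.600 · 0.598 ≈ 3.948
SE_diff = √2 · SEM ≈ 5.583
z = 3 / 5.583 ≈ 0.537

0.54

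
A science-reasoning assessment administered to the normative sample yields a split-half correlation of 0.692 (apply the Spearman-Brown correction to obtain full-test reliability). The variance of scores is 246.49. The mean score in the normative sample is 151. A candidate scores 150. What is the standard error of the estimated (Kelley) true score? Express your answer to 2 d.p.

6.06

SD = √246.49 = 15.70000
Full-length reliability (Spearman-Brown) = 2(0.692)/(1+0.692) ≈ 0.81797
SE_est = SD · √(r(1 − r)) = 15.70000 · √0.14890 ≈ 15.70000 · 0.38587 ≈ 6.05819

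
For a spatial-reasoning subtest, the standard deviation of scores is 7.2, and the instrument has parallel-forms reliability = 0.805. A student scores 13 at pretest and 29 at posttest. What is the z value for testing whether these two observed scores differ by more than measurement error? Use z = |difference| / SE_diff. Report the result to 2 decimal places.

3.56

The standard error of measurement is 7.2000×√(1 − 0.8050) ≃ 7.2000×0.4416 ≃ 3.1794.
SE_diff = √2 × SEM ≃ 4.4964
z = 16 / 4.4964 ≃ 3.5584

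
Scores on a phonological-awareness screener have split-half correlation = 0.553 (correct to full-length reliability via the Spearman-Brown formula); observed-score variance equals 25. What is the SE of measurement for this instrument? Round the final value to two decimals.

SD = √25 = 5.000
r_full = 2·0.553 / (1 + 0.553) ≈ 0.712
SEM = 5.000 · √(1 − 0.712) = 5.000 · √0.288 ≈ 5.000 · 0.536 ≈ 2.682

2.68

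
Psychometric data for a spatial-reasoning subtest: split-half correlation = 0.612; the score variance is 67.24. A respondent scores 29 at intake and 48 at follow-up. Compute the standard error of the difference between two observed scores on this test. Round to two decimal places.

SD = √67.24 = 8.2000
Full-length reliability (Spearman-Brown) = 2(0.612)/(1+0.612) ≈ 0.7593
The standard error of measurement is 8.2000*√(1 − 0.7593) ≈ 8.2000*0.4906 ≈ 4.0230.
SE_diff = SEM * √2 ≈ 4.0230 * 1.4142 ≈ 5.6893

5.69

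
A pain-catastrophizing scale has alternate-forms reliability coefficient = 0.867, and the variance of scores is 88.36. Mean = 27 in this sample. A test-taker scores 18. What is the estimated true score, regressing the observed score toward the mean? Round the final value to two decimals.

19.20

T̂ = 0.8670(18) + 0.1330(27) ≈ 19.1970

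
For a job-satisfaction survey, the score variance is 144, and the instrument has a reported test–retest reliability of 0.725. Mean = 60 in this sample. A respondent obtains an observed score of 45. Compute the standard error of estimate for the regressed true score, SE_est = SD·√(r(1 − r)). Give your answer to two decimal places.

SD = √144 = 12.000
SE_est = 12.000*√(0.725*0.275) ≃ 5.358

5.36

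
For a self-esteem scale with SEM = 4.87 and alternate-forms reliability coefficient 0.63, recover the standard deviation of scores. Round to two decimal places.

8.01

SD = 4.87 / √(1 − 0.63) ≈ 8.006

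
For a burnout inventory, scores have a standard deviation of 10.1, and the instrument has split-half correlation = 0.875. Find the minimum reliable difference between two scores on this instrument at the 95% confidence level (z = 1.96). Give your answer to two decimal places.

7.23

Spearman-Brown: r = 2(0.875) / (1 + 0.875) = 1.750 / 1.875 ≃ 0.933
SEM = 10.100*√(1 − 0.933) ≃ 2.608
Standard error of the difference = 2.608·√2 ≃ 3.688
Minimum reliable difference = 1.96 * SE_diff ≃ 1.96 * 3.688 ≃ 7.228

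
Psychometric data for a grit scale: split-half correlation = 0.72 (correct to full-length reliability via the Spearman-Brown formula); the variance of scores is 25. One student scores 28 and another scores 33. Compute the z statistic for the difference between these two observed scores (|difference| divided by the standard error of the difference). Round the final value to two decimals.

σ = 25^(1/2) = 5.0000
Spearman-Brown: r = 2(0.72) / (1 + 0.72) = 1.4400 / 1.7200 ≈ 0.8372
SEM = 5.0000*√(1 − 0.8372) ≈ 2.0174
SE_diff = SEM * √2 ≈ 2.0174 * 1.4142 ≈ 2.8530
z = |28 − 33| / 2.8530 = 5 / 2.8530 ≈ 1.7525

1.75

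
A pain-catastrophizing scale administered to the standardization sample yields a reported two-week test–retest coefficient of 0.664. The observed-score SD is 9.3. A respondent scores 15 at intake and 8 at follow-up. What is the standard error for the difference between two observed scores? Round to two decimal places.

7.62

SEM = 9.3000 · √(1 − 0.6640) = 9.3000 · √0.3360 ≈ 9.3000 · 0.5797 ≈ 5.3908
SE_diff = √2 · SEM ≈ 7.6237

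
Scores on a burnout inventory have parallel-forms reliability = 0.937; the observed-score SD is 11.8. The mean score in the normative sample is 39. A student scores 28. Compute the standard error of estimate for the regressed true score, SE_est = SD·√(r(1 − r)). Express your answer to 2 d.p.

2.87

SE_est = 11.8000·√[r(1 − r)] ≃ 2.8670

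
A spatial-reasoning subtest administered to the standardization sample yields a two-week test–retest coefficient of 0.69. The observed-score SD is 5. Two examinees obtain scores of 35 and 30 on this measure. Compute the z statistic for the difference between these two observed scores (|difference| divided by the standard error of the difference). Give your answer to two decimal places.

1.27

SEM = 5.0000 · √(1 − 0.6900) = 5.0000 · √0.3100 ≈ 5.0000 · 0.5568 ≈ 2.7839
Standard error of the difference = 2.7839·√2 ≈ 3.9370
z = |35 − 30| / 3.9370 = 5 / 3.9370 ≈ 1.2700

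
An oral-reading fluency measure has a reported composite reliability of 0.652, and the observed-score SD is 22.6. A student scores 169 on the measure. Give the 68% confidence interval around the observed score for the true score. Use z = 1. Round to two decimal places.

SEM = 22.6000 · √(1 − 0.6520) = 22.6000 · √0.3480 ≈ 22.6000 · 0.5899 ≈ 13.3321
Half-width = 1·13.3321 ≈ 13.3321
Interval: (155.6679, 182.3321)

[155.67, 182.33]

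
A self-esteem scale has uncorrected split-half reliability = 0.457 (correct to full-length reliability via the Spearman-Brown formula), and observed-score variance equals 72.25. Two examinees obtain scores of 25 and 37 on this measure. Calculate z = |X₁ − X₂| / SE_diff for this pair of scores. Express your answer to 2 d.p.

1.64

SD = √72.25 = 8.5000
Full-length reliability (Spearman-Brown) = 2(0.457)/(1+0.457) ≈ 0.6273
SEM = 8.5000 * √(1 − 0.6273) = 8.5000 * √0.3727 ≈ 8.5000 * 0.6105 ≈ 5.1891
SE_diff = SEM * √2 ≈ 5.1891 * 1.4142 ≈ 7.3384
z = |25 − 37| / 7.3384 = 12 / 7.3384 ≈ 1.6352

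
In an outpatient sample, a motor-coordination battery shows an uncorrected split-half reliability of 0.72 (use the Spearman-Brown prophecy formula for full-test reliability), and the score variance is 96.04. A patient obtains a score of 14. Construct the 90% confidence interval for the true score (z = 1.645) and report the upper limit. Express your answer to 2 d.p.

20.50

SD = √96.04 ≈ 9.800
Spearman-Brown: r = 2(0.72) / (1 + 0.72) = 1.440 / 1.720 ≈ 0.837
SEM = 9.800*√(1 − 0.837) ≈ 3.954
1.645 * SEM ≈ 6.504
Upper bound: 14 + 6.504 = 20.504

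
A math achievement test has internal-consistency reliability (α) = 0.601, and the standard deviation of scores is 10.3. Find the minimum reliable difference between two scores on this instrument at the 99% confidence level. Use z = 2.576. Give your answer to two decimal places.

SEM = 10.3000 * √(1 − 0.6010) = 10.3000 * √0.3990 ≈ 10.3000 * 0.6317 ≈ 6.5061
SE_diff = SEM * √2 ≈ 6.5061 * 1.4142 ≈ 9.2011
Smallest detectable difference = 2.576*9.2011 ≈ 23.7020

23.70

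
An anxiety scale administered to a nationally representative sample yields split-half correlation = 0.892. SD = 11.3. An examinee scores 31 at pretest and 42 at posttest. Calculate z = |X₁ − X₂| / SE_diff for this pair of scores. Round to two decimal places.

2.88

Full-length reliability (Spearman-Brown) = 2(0.892)/(1+0.892) ≈ 0.9429
SEM = 11.3000·√(1 − 0.9429) ≈ 2.6998
Standard error of the difference = 2.6998·√2 ≈ 3.8181
z = 11 / 3.8181 ≈ 2.8810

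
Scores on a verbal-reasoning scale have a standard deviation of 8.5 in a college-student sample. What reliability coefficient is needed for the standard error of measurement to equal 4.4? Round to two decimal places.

0.73

r = 1 − (SEM / SD)² = 1 − (4.400 / 8.5)² ≈ 1 − 0.268 ≈ 0.732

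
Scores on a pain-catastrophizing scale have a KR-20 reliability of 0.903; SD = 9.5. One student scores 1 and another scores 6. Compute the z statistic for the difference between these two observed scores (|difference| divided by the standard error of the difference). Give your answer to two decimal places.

The standard error of measurement is 9.5000·√(1 − 0.9030) ≈ 9.5000·0.3114 ≈ 2.9588.
SE_diff = √2 · SEM ≈ 4.1843
z = 5 / 4.1843 ≈ 1.1949

1.19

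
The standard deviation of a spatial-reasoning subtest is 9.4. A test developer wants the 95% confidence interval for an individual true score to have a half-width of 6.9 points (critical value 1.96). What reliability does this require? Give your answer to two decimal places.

Required SEM = 6.9 / 1.96 ≈ 3.520
r = 1 − (3.520/9.4)² ≈ 1 − 0.140 ≈ 0.860

0.86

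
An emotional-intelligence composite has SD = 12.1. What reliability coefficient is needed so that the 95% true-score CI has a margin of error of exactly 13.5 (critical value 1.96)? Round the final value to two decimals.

0.68

SEM needed = half-width / z = 13.5/1.96 ≈ 6.8878
Required reliability = 1 − (SEM/SD)² = 1 − 0.3240 ≈ 0.6760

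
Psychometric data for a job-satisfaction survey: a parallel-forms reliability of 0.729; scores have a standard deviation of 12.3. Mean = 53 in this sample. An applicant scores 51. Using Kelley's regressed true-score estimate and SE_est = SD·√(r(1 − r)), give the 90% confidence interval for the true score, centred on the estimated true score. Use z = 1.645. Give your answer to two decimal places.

[42.55, 60.54]

T̂ = r·X + (1 − r)·M = 0.7290*51 + 0.2710*53 = 37.1790 + 14.3630 ≈ 51.5420
SE_est = 12.3000·√[r(1 − r)] ≈ 5.4671
90% CI: 51.5420 ± 8.9933 ≈ (42.5487, 60.5353)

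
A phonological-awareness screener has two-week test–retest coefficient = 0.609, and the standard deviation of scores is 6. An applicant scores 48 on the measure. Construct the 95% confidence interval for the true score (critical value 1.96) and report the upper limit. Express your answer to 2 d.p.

SEM = 6.0000×√(1 − 0.6090) ≈ 3.7518
Half-width = 1.96×3.7518 ≈ 7.3535
Upper limit = 48 + 7.3535 ≈ 55.3535

55.35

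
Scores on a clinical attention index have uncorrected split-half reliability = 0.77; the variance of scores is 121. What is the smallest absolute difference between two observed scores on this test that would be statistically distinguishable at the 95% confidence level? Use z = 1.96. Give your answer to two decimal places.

σ = 121^(1/2) = 11.00000
Full-length reliability (Spearman-Brown) = 2(0.77)/(1+0.77) ≈ 0.87006
The standard error of measurement is 11.00000×√(1 − 0.87006) ≈ 11.00000×0.36048 ≈ 3.96524.
SE_diff = SEM × √2 ≈ 3.96524 × 1.41421 ≈ 5.60770
Smallest detectable difference = 1.96×5.60770 ≈ 10.99110

10.99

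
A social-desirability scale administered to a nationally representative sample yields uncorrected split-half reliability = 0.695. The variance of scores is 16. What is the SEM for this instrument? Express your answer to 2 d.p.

1.70

σ = 16^(1/2) = 4.00000
r_full = 2·0.695 / (1 + 0.695) ≈ 0.82006
SEM = 4.00000 × √(1 − 0.82006) = 4.00000 × √0.17994 ≈ 4.00000 × 0.42419 ≈ 1.69678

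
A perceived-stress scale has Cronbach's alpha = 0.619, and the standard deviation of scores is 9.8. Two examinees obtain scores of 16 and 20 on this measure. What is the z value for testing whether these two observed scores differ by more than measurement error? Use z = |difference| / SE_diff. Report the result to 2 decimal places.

The standard error of measurement is 9.800×√(1 − 0.619) ≈ 9.800×0.617 ≈ 6.049.
Standard error of the difference = 6.049·√2 ≈ 8.555
z = 4 / 8.555 ≈ 0.468

0.47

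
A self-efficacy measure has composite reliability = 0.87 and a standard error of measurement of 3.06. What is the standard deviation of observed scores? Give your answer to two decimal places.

σ = SEM·(1 − r)^(−1/2) ≃ 3.06·2.7735 ≃ 8.4869

8.49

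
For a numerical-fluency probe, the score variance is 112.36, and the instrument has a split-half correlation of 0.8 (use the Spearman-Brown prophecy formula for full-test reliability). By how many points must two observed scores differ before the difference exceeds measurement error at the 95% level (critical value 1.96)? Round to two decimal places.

9.79

σ = 112.36^(1/2) = 10.6000
r_full = 2·0.8 / (1 + 0.8) ≈ 0.8889
SEM = 10.6000×√(1 − 0.8889) ≈ 3.5333
SE_diff = SEM × √2 ≈ 3.5333 × 1.4142 ≈ 4.9969
Smallest detectable difference = 1.96×4.9969 ≈ 9.7939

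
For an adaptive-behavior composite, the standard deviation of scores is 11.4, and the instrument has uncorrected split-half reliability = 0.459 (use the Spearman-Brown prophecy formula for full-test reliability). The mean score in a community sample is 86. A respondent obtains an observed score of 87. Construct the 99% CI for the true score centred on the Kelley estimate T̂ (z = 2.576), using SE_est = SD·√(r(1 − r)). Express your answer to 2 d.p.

r_full = 2·0.459 / (1 + 0.459) ≈ 0.6292
T̂ = 0.6292(87) + 0.3708(86) ≈ 86.6292
SE_est = SD * √(r(1 − r)) = 11.4000 * √0.2333 ≈ 11.4000 * 0.4830 ≈ 5.5064
99% CI: 86.6292 ± 14.1845 ≈ (72.4447, 100.8137)

[72.44, 100.81]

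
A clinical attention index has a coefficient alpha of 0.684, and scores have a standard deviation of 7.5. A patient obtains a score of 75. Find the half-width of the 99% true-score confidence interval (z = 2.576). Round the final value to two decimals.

10.86

SEM = 7.500·√(1 − 0.684) ≈ 4.216
Half-width = 2.576·4.216 ≈ 10.861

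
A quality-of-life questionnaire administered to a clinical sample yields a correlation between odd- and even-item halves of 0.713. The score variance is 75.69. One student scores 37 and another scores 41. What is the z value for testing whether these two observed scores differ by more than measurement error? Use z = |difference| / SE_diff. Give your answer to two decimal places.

σ = 75.69^(1/2) = 8.700
r_full = 2·0.713 / (1 + 0.713) ≈ 0.832
The standard error of measurement is 8.700*√(1 − 0.832) ≈ 8.700*0.409 ≈ 3.561.
SE_diff = √2 * SEM ≈ 5.036
z = 4 / 5.036 ≈ 0.794

0.79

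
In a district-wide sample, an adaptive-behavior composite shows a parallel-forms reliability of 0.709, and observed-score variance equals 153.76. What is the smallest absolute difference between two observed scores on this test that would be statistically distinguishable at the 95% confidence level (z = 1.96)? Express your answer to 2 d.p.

18.54

σ = 153.76^(1/2) = 12.40000
SEM = 12.40000 × √(1 − 0.70900) = 12.40000 × √0.29100 ≈ 12.40000 × 0.53944 ≈ 6.68911
SE_diff = SEM × √2 ≈ 6.68911 × 1.41421 ≈ 9.45983
Smallest detectable difference = 1.96×9.45983 ≈ 18.54126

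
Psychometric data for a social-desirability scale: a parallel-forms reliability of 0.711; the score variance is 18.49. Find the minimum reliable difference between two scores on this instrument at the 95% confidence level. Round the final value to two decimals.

SD = √18.49 ≃ 4.300
SEM = 4.300 × √(1 − 0.711) = 4.300 × √0.289 ≃ 4.300 × 0.538 ≃ 2.312
Standard error of the difference = 2.312·√2 ≃ 3.269
Minimum reliable difference = 1.96 × SE_diff ≃ 1.96 × 3.269 ≃ 6.407

6.41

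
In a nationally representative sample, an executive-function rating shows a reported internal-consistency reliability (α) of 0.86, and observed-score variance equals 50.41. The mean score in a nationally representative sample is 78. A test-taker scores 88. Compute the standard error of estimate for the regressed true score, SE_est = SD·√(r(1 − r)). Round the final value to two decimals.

SD = √50.41 ≈ 7.1000
SE_est = SD * √(r(1 − r)) = 7.1000 * √0.1204 ≈ 7.1000 * 0.3470 ≈ 2.4636

2.46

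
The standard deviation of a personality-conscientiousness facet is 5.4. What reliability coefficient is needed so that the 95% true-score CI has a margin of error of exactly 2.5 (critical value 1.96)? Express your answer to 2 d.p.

Required SEM = 2.5 / 1.96 ≈ 1.27551
Required reliability = 1 − (SEM/SD)² = 1 − 0.05579 ≈ 0.94421

0.94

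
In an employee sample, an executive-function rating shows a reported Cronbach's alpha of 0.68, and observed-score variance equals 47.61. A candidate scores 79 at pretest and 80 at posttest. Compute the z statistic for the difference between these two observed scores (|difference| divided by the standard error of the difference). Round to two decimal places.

SD = √47.61 = 6.9000
SEM = 6.9000·√(1 − 0.6800) ≈ 3.9032
SE_diff = √2 · SEM ≈ 5.5200
z = 1 / 5.5200 ≈ 0.1812

0.18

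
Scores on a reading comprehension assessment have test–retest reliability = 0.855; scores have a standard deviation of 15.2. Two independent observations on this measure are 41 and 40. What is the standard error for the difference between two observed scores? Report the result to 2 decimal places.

8.19

SEM = 15.2000 * √(1 − 0.8550) = 15.2000 * √0.1450 ≈ 15.2000 * 0.3808 ≈ 5.7880
SE_diff = √2 * SEM ≈ 8.1855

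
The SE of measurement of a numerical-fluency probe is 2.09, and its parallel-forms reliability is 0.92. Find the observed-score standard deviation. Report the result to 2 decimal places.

SD = SEM / √(1 − r) = 2.09 / √0.080 ≈ 2.09 / 0.283 ≈ 7.389

7.39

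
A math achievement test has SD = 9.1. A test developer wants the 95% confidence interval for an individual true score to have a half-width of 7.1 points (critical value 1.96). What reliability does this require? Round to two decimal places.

Required SEM = 7.1 / 1.96 ≈ 3.6224
Required reliability = 1 − (SEM/SD)² = 1 − 0.1585 ≈ 0.8415

0.84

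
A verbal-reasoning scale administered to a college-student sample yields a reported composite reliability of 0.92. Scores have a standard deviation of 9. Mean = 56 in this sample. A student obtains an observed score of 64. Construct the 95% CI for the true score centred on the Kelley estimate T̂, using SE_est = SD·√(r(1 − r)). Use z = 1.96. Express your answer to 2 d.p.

Estimated true score = 0.920*64 + (1 − 0.920)*56 ≈ 63.360
SE_est = SD * √(r(1 − r)) = 9.000 * √0.074 ≈ 9.000 * 0.271 ≈ 2.442
CI = 63.360 ± 1.96 * 2.442 → [58.574, 68.146]

[58.57, 68.15]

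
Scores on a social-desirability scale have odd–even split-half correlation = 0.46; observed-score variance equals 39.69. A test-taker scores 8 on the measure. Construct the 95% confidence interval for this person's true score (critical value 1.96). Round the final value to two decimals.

SD = √39.69 ≈ 6.30000
r_full = 2·0.46 / (1 + 0.46) ≈ 0.63014
SEM = 6.30000×√(1 − 0.63014) ≈ 3.83143
Margin = 1.96 × 3.83143 ≈ 7.50960
95% CI: 8 ± 7.50960 = [0.49040, 15.50960]

[0.49, 15.51]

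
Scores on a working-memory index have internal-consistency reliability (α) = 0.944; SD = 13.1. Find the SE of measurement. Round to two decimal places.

3.10

SEM = 13.1000 * √(1 − 0.9440) = 13.1000 * √0.0560 ≈ 13.1000 * 0.2366 ≈ 3.1000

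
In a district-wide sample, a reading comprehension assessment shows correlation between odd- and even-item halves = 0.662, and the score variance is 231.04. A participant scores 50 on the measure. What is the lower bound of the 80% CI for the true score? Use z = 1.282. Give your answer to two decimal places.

41.21

SD = √231.04 = 15.20000
Full-length reliability (Spearman-Brown) = 2(0.662)/(1+0.662) ≈ 0.79663
SEM = 15.20000×√(1 − 0.79663) ≈ 6.85467
1.282 × SEM ≈ 8.78768
Lower bound: 50 − 8.78768 = 41.21232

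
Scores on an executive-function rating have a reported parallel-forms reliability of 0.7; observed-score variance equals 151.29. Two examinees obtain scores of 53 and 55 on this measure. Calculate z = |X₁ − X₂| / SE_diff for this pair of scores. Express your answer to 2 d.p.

SD = √151.29 ≃ 12.3000
SEM = 12.3000 × √(1 − 0.7000) = 12.3000 × √0.3000 ≃ 12.3000 × 0.5477 ≃ 6.7370
Standard error of the difference = 6.7370·√2 ≃ 9.5275
z = |53 − 55| / 9.5275 = 2 / 9.5275 ≃ 0.2099

0.21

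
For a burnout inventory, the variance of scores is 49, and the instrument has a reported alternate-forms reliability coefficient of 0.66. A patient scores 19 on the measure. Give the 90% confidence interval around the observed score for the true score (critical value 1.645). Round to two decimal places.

σ = 49^(1/2) = 7.00000
SEM = 7.00000*√(1 − 0.66000) ≈ 4.08167
Margin = 1.645 * 4.08167 ≈ 6.71434
CI = 19 ± 6.71434 → [12.28566, 25.71434]

[12.29, 25.71]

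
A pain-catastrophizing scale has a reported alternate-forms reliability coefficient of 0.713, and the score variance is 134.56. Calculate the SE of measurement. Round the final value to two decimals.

σ = 134.56^(1/2) = 11.6000
SEM = 11.6000·√(1 − 0.7130) ≃ 6.2144

6.21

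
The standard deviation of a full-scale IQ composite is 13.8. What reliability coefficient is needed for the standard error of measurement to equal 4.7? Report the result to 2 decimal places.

r = 1 − (SEM / SD)² = 1 − (4.7000 / 13.8)² ≈ 1 − 0.1160 ≈ 0.8840

0.88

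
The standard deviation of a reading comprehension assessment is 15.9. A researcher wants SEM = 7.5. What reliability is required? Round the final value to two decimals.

0.78

Required reliability = 1 − (SEM/SD)² = 1 − 0.2225 ≃ 0.7775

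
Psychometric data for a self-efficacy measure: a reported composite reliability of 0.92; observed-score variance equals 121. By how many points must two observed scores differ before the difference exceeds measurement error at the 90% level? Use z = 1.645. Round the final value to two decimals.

7.24

σ = 121^(1/2) = 11.00000
SEM = 11.00000·√(1 − 0.92000) ≈ 3.11127
SE_diff = √2 · SEM ≈ 4.40000
Smallest detectable difference = 1.645·4.40000 ≈ 7.23800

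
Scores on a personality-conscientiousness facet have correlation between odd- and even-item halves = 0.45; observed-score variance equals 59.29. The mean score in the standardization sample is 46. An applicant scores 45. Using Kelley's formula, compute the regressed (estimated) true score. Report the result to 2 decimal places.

Spearman-Brown: r = 2(0.45) / (1 + 0.45) = 0.900 / 1.450 ≈ 0.621
T̂ = r·X + (1 − r)·M = 0.621×45 + 0.379×46 ≈ 27.931 + 17.448 ≈ 45.379

45.38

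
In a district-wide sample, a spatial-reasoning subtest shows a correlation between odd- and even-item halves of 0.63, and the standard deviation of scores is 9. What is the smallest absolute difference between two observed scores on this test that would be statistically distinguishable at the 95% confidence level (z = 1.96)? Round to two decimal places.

r_full = 2·0.63 / (1 + 0.63) ≃ 0.7730
The standard error of measurement is 9.0000·√(1 − 0.7730) ≃ 9.0000·0.4764 ≃ 4.2879.
Standard error of the difference = 4.2879·√2 ≃ 6.0641
Minimum reliable difference = 1.96 · SE_diff ≃ 1.96 · 6.0641 ≃ 11.8856

11.89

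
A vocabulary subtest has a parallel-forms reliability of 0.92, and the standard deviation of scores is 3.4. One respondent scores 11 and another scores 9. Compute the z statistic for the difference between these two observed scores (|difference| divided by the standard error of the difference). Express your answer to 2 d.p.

1.47

SEM = 3.4000×√(1 − 0.9200) ≈ 0.9617
SE_diff = √2 × SEM ≈ 1.3600
z = |11 − 9| / 1.3600 = 2 / 1.3600 ≈ 1.4706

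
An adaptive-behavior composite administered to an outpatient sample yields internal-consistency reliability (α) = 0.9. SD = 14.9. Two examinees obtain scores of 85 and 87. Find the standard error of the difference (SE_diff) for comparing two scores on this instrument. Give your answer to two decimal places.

SEM = 14.900 × √(1 − 0.900) = 14.900 × √0.100 ≈ 14.900 × 0.316 ≈ 4.712
SE_diff = √2 × SEM ≈ 6.663

6.66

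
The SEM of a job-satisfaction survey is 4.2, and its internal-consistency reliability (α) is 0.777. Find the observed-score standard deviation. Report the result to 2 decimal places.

SD = SEM / √(1 − r) = 4.2 / √0.22300 ≈ 4.2 / 0.47223 ≈ 8.89399

8.89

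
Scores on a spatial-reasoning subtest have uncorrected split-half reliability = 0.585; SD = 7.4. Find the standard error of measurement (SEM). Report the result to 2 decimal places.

3.79

Spearman-Brown: r = 2(0.585) / (1 + 0.585) = 1.170 / 1.585 ≈ 0.738
SEM = 7.400 × √(1 − 0.738) = 7.400 × √0.262 ≈ 7.400 × 0.512 ≈ 3.787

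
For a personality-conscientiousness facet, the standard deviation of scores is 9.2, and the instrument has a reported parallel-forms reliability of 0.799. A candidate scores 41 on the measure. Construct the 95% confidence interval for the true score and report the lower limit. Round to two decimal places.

32.92

SEM = 9.200 × √(1 − 0.799) = 9.200 × √0.201 ≃ 9.200 × 0.448 ≃ 4.125
Margin = 1.96 × 4.125 ≃ 8.084
Lower limit = 41 − 8.084 ≃ 32.916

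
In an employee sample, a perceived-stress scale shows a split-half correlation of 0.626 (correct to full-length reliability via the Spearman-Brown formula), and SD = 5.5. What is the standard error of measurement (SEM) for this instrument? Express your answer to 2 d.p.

Full-length reliability (Spearman-Brown) = 2(0.626)/(1+0.626) ≈ 0.7700
The standard error of measurement is 5.5000·√(1 − 0.7700) ≈ 5.5000·0.4796 ≈ 2.6378.

2.64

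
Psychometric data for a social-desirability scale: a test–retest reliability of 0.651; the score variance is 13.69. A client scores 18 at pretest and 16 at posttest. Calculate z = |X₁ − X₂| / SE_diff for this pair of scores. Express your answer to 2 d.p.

0.65

SD = √13.69 ≈ 3.7000
SEM = 3.7000 · √(1 − 0.6510) = 3.7000 · √0.3490 ≈ 3.7000 · 0.5908 ≈ 2.1858
Standard error of the difference = 2.1858·√2 ≈ 3.0912
z = |18 − 16| / 3.0912 = 2 / 3.0912 ≈ 0.6470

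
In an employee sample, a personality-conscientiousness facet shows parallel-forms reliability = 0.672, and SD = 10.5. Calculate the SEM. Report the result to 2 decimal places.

6.01

SEM = 10.500 · √(1 − 0.672) = 10.500 · √0.328 ≈ 10.500 · 0.573 ≈ 6.013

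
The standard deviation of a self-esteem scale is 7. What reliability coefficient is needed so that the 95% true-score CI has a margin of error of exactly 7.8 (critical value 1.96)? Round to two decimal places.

Required SEM = 7.8 / 1.96 ≃ 3.980
r = 1 − (SEM / SD)² = 1 − (3.980 / 7)² ≃ 1 − 0.323 ≃ 0.677

0.68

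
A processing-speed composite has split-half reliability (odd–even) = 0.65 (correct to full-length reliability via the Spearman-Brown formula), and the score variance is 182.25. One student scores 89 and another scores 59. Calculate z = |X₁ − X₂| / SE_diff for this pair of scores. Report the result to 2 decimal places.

σ = 182.25^(1/2) = 13.50000
Spearman-Brown: r = 2(0.65) / (1 + 0.65) = 1.30000 / 1.65000 ≈ 0.78788
SEM = 13.50000 × √(1 − 0.78788) = 13.50000 × √0.21212 ≈ 13.50000 × 0.46057 ≈ 6.21764
SE_diff = √2 × SEM ≈ 8.79308
z = 30 / 8.79308 ≈ 3.41178

3.41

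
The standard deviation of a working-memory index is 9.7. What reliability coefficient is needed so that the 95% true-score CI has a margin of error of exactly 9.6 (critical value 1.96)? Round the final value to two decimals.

0.75

Required SEM = 9.6 / 1.96 ≈ 4.898
r = 1 − (4.898/9.7)² ≈ 1 − 0.255 ≈ 0.745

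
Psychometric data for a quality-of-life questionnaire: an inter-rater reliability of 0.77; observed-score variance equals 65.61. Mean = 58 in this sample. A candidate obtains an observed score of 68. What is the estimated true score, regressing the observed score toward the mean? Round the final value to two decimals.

65.70

Estimated true score = 0.7700·68 + (1 − 0.7700)·58 ≈ 65.7000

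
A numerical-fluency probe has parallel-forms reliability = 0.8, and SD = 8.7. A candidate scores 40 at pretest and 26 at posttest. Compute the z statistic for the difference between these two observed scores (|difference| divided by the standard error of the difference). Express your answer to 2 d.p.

SEM = 8.70000 · √(1 − 0.80000) = 8.70000 · √0.20000 ≃ 8.70000 · 0.44721 ≃ 3.89076
SE_diff = √2 · SEM ≃ 5.50236
z = 14 / 5.50236 ≃ 2.54436

2.54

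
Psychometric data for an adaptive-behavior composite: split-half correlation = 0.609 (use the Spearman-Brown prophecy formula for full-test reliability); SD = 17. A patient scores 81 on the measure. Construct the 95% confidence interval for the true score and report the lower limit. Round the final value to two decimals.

Full-length reliability (Spearman-Brown) = 2(0.609)/(1+0.609) ≈ 0.7570
SEM = 17.0000 · √(1 − 0.7570) = 17.0000 · √0.2430 ≈ 17.0000 · 0.4930 ≈ 8.3803
Half-width = 1.96·8.3803 ≈ 16.4254
Lower limit = 81 − 16.4254 ≈ 64.5746

64.57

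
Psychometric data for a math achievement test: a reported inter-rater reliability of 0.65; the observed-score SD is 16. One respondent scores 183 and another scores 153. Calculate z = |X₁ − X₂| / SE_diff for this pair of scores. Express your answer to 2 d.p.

SEM = 16.000 · √(1 − 0.650) = 16.000 · √0.350 ≃ 16.000 · 0.592 ≃ 9.466
SE_diff = √2 · SEM ≃ 13.387
z = 30 / 13.387 ≃ 2.241

2.24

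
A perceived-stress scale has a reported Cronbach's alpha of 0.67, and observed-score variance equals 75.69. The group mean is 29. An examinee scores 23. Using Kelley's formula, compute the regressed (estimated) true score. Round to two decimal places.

24.98

T̂ = r·X + (1 − r)·M = 0.6700·23 + 0.3300·29 = 15.4100 + 9.5700 ≈ 24.9800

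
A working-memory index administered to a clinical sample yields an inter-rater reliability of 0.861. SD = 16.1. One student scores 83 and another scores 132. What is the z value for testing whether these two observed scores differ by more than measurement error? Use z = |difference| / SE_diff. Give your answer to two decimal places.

SEM = 16.100 × √(1 − 0.861) = 16.100 × √0.139 ≃ 16.100 × 0.373 ≃ 6.003
SE_diff = √2 × SEM ≃ 8.489
z = |83 − 132| / 8.489 = 49 / 8.489 ≃ 5.772

5.77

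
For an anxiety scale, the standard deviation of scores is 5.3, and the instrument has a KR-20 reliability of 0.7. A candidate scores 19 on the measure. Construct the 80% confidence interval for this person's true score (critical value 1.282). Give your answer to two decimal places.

SEM = 5.300 · √(1 − 0.700) = 5.300 · √0.300 ≈ 5.300 · 0.548 ≈ 2.903
1.282 · SEM ≈ 3.722
Interval: (15.278, 22.722)

[15.28, 22.72]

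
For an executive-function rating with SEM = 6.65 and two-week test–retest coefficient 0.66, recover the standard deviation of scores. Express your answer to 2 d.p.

σ = SEM·(1 − r)^(−1/2) ≃ 6.65×1.7150 ≃ 11.4047

11.40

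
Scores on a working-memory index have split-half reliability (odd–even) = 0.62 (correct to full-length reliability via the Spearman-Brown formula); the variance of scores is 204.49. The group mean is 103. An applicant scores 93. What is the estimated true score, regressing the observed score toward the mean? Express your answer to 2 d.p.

95.35

Spearman-Brown: r = 2(0.62) / (1 + 0.62) = 1.24000 / 1.62000 ≃ 0.76543
Estimated true score = 0.76543·93 + (1 − 0.76543)·103 ≃ 95.34568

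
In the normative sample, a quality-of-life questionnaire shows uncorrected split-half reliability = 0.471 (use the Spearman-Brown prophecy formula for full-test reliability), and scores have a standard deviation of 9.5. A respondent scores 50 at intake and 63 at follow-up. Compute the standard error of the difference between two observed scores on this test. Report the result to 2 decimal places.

Full-length reliability (Spearman-Brown) = 2(0.471)/(1+0.471) ≈ 0.64038
SEM = 9.50000 * √(1 − 0.64038) = 9.50000 * √0.35962 ≈ 9.50000 * 0.59968 ≈ 5.69699
SE_diff = SEM * √2 ≈ 5.69699 * 1.41421 ≈ 8.05675

8.06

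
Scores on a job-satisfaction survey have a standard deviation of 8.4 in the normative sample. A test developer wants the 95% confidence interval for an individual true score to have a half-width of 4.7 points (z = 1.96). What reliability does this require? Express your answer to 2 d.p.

Required SEM = 4.7 / 1.96 ≈ 2.398
r = 1 − (2.398/8.4)² ≈ 1 − 0.081 ≈ 0.919

0.92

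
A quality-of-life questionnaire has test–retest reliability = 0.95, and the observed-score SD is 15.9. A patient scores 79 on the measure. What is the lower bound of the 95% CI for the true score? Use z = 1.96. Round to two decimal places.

72.03

The standard error of measurement is 15.900·√(1 − 0.950) ≈ 15.900·0.224 ≈ 3.555.
Half-width = 1.96·3.555 ≈ 6.968
Lower bound: 79 − 6.968 = 72.032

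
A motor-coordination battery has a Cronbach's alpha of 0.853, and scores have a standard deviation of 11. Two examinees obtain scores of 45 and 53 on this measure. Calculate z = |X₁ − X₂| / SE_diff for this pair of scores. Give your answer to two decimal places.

1.34

SEM = 11.0000*√(1 − 0.8530) ≈ 4.2175
Standard error of the difference = 4.2175·√2 ≈ 5.9644
z = 8 / 5.9644 ≈ 1.3413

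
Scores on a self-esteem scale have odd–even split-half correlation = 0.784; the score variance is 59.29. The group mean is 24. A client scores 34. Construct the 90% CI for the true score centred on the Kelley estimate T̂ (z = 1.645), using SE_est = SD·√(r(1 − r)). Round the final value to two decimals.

SD = √59.29 ≈ 7.7000
r_full = 2·0.784 / (1 + 0.784) ≈ 0.8789
T̂ = r·X + (1 − r)·M = 0.8789*34 + 0.1211*24 ≈ 29.8834 + 2.9058 ≈ 32.7892
SE_est = SD * √(r(1 − r)) = 7.7000 * √0.1064 ≈ 7.7000 * 0.3262 ≈ 2.5119
CI = 32.7892 ± 1.645 * 2.5119 → [28.6572, 36.9213]

[28.66, 36.92]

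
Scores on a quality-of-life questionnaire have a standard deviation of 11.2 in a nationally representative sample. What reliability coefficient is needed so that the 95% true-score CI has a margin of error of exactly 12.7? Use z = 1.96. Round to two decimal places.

SEM needed = half-width / z = 12.7/1.96 ≈ 6.4796
r = 1 − (6.4796/11.2)² ≈ 1 − 0.3347 ≈ 0.6653

0.67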